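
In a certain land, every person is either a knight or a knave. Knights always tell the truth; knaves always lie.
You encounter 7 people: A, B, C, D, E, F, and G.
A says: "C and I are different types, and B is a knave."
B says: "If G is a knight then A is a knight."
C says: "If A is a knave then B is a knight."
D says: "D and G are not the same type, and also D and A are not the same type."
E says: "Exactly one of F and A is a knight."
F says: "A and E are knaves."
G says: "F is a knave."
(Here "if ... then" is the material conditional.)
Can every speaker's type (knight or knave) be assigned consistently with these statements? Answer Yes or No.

No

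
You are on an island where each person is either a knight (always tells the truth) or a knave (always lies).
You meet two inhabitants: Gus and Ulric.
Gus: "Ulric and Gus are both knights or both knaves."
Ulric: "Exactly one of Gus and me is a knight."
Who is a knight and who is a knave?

Knights: Ulric. Knaves: Gus.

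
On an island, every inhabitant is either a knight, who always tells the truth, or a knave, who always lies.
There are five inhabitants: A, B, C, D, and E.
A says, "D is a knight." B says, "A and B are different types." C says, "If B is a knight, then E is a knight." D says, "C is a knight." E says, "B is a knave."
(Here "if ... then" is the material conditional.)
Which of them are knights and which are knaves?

A (knave): "D is a knight" — false. ✓
Since B is a knight, "A and B are different types" needs to be True, which holds.
C is a knave, and the claim "if B is a knight, then E is a knight" is indeed false.
As a knave, D's statement "C is a knight" should be false; it is.
Since E is a knave, "B is a knave" needs to be false, which holds.

A is a knave, B is a knight, C is a knave, D is a knave, and E is a knave.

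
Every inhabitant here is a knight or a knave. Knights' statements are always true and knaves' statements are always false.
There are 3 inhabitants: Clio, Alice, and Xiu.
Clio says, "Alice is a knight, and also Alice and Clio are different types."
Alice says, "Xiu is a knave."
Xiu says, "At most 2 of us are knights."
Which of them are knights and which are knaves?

Clio is a knave, and the claim "Alice is a knight, and also Alice and Clio are different types" is indeed false.
As a knave, Alice's statement "Xiu is a knave" should be false; it is.
As a knight, Xiu's statement "at most 2 of us are knights" should be True; it is.

Clio is a knave, Alice is a knave, and Xiu is a knight.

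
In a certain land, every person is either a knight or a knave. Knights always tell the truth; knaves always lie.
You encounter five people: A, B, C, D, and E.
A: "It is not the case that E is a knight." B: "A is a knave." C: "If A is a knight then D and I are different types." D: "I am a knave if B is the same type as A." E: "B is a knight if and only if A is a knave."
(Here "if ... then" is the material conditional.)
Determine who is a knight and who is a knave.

Suppose A is a knight. Then A's statement "it is not the case that E is a knight" would have to be true. Checking the 16 ways to assign the others, none is consistent with every speaker.
(For instance, with B=knight, C=knight, D=knight, E=knight, A's claim "it is not the case that E is a knight" comes out false where it would need to be true.)
So A must be a knave, making "it is not the case that E is a knight" false. Taking A=knave, B=knight, C=knight, D=knight, E=knight, each remaining statement checks out:
  B (knight): "A is a knave" — true. ✓
  C (knight): "if A is a knight then D and I are different types" — true. ✓
  D (knight): "I am a knave if B is the same type as A" — true. ✓
  E (knight): "B is a knight if and only if A is a knave" — true. ✓
This is the unique consistent assignment.

A is a knave, B is a knight, C is a knight, D is a knight, and E is a knight.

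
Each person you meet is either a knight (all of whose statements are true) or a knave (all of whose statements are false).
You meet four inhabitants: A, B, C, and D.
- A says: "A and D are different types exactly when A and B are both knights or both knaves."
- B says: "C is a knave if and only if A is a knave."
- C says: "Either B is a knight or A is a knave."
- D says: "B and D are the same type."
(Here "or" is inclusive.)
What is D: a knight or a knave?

D is a knave.

Consistent assignments: {A=knight, B=knight, C=knight, D=knave}
In every consistent assignment, D is a knave.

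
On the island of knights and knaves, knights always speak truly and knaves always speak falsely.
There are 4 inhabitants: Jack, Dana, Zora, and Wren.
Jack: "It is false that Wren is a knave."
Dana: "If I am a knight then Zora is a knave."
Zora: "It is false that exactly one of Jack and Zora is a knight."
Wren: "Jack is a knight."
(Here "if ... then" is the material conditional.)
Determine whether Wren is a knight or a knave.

Consistent assignments: {Jack=knight, Dana=knight, Zora=knave, Wren=knight}
In every consistent assignment, Wren is a knight.

Wren is a knight.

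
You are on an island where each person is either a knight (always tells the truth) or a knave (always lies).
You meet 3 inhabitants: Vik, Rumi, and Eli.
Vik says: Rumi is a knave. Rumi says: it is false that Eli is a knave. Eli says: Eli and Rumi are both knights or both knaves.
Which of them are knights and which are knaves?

Knights: Rumi and Eli. Knaves: Vik.

Vik (knave): "Rumi is a knave" — false. ✓
Rumi is a knight, and the claim "it is false that Eli is a knave" is indeed True.
Eli is a knight, so "Eli and Rumi are both knights or both knaves" must be True — and it is.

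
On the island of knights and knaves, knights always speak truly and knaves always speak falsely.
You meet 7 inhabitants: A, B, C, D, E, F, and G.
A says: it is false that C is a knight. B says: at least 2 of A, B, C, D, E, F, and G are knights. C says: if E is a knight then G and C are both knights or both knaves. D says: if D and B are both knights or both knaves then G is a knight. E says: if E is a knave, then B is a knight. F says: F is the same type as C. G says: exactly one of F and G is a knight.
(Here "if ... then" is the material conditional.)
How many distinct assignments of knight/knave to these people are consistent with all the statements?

2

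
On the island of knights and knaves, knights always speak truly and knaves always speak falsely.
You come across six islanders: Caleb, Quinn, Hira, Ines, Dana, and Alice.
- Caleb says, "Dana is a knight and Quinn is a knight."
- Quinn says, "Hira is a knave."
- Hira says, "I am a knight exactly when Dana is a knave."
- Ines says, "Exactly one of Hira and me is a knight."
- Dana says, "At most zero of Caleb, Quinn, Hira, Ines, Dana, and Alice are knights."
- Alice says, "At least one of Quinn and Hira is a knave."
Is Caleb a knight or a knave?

Consistent assignments: {Caleb=knave, Quinn=knight, Hira=knave, Ines=knight, Dana=knave, Alice=knight}; {Caleb=knave, Quinn=knight, Hira=knave, Ines=knave, Dana=knave, Alice=knight}
In every consistent assignment, Caleb is a knave.

Caleb is a knave.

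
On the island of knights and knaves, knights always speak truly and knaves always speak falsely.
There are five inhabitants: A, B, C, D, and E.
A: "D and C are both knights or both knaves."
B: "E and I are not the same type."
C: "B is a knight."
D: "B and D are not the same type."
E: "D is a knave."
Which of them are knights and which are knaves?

Knights: D. Knaves: A, B, C, and E.

A (knave): "D and C are both knights or both knaves" — false. ✓
B is a knave; "E and I are not the same type" is false, as required.
C is a knave, so "B is a knight" must be false — and it is.
Since D is a knight, "B and D are not the same type" needs to be true, which holds.
E is a knave, so "D is a knave" must be false — and it is.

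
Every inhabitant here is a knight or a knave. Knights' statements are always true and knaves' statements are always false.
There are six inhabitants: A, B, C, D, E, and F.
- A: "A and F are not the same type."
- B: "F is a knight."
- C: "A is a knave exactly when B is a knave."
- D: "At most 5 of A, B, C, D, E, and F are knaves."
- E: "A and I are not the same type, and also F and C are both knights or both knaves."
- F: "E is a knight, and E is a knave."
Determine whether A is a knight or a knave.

A is a knave.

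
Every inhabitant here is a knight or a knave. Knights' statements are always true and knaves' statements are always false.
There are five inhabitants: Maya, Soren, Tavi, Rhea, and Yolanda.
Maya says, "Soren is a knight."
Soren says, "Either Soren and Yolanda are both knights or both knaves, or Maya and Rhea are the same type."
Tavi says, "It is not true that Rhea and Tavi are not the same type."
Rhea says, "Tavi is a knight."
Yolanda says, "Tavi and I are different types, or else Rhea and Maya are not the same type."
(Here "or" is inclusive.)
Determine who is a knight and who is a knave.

Maya is a knave, Soren is a knave, Tavi is a knight, Rhea is a knight, and Yolanda is a knight.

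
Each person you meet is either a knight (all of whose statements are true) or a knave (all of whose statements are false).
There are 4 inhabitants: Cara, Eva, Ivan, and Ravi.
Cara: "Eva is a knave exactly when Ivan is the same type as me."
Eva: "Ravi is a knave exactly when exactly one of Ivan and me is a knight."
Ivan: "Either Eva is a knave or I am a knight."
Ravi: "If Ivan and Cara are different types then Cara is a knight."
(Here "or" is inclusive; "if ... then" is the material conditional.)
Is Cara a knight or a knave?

Consistent assignments: {Cara=knight, Eva=knave, Ivan=knight, Ravi=knight}
In every consistent assignment, Cara is a knight.

Cara is a knight.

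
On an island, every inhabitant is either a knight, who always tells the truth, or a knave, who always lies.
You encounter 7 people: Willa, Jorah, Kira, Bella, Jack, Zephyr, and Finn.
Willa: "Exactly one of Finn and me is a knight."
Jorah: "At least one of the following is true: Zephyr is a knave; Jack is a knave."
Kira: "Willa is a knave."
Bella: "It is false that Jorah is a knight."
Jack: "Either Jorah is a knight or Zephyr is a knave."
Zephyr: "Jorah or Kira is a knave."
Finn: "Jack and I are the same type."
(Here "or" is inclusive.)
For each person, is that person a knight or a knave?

Willa is a knave; "exactly one of Finn and me is a knight" is false, as required.
Jorah is a knight; "at least one of the following is true: Zephyr is a knave; Jack is a knave" is true, as required.
Kira (knight): "Willa is a knave" — true. ✓
Bella is a knave, and the claim "it is false that Jorah is a knight" is indeed false.
As a knight, Jack's statement "either Jorah is a knight or Zephyr is a knave" should be true; it is.
Zephyr is a knave, and the claim "Jorah or Kira is a knave" is indeed false.
Finn (knave): "Jack and I are the same type" — false. ✓

Willa is a knave, Jorah is a knight, Kira is a knight, Bella is a knave, Jack is a knight, Zephyr is a knave, and Finn is a knave.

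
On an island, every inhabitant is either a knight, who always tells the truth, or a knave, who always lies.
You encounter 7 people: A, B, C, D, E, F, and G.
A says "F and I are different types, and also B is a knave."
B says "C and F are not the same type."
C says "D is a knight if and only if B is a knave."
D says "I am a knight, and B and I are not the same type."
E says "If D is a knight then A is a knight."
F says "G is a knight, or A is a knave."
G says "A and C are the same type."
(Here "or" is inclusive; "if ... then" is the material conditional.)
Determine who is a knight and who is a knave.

A is a knight, and the claim "F and I are different types, and also B is a knave" is indeed True.
B (knave): "C and F are not the same type" — false. ✓
C is a knave; "D is a knight if and only if B is a knave" is false, as required.
D is a knave, so "I am a knight, and B and I are not the same type" must be false — and it is.
As a knight, E's statement "if D is a knight then A is a knight" should be True; it is.
F is a knave, and the claim "G is a knight, or A is a knave" is indeed false.
Since G is a knave, "A and C are the same type" needs to be false, which holds.

Knights: A and E. Knaves: B, C, D, F, and G.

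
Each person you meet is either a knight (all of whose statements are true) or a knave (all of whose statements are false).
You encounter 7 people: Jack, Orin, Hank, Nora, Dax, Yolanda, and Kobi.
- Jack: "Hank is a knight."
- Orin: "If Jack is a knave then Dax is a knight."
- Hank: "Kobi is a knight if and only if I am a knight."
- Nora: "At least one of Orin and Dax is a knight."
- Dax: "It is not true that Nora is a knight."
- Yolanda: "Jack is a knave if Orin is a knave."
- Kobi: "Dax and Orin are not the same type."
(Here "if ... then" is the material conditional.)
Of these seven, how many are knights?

The unique consistent assignment is Jack=knight, Orin=knight, Hank=knight, Nora=knight, Dax=knave, Yolanda=knight, Kobi=knight.
That has 6 knights.

6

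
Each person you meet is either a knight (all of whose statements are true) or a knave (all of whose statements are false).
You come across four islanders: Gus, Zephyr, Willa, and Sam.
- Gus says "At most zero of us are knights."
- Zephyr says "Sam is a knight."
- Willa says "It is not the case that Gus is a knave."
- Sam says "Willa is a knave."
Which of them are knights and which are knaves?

Since Gus is a knave, "at most zero of us are knights" needs to be False, which holds.
Zephyr is a knight, so "Sam is a knight" must be true — and it is.
Willa (knave): "it is not the case that Gus is a knave" — False. ✓
Sam is a knight, so "Willa is a knave" must be true — and it is.

Gus is a knave, Zephyr is a knight, Willa is a knave, and Sam is a knight.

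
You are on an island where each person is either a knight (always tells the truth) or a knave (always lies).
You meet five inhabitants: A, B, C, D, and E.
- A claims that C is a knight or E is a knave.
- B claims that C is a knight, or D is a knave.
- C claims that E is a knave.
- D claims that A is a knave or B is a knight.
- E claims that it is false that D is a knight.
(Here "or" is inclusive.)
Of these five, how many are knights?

The unique consistent assignment is A=knight, B=knight, C=knight, D=knight, E=knave.
That has 4 knights.

4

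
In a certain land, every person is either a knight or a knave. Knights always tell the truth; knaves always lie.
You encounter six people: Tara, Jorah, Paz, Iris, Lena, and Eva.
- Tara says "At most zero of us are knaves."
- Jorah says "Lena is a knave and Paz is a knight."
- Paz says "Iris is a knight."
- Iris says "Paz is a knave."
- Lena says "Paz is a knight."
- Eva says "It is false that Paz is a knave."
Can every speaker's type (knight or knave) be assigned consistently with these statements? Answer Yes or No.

Checking all 64 assignments, each has at least one speaker whose statement's truth value contradicts their type.

No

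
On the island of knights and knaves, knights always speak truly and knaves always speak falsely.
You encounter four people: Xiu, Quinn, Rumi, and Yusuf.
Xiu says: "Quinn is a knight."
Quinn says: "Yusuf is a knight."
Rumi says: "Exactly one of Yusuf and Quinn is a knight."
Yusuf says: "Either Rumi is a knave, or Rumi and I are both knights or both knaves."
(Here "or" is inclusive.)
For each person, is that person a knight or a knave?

Xiu is a knight; "Quinn is a knight" is true, as required.
Quinn (knight): "Yusuf is a knight" — true. ✓
Rumi is a knave, and the claim "exactly one of Yusuf and Quinn is a knight" is indeed False.
Yusuf (knight): "either Rumi is a knave, or Rumi and I are both knights or both knaves" — true. ✓

Knights: Xiu, Quinn, and Yusuf. Knaves: Rumi.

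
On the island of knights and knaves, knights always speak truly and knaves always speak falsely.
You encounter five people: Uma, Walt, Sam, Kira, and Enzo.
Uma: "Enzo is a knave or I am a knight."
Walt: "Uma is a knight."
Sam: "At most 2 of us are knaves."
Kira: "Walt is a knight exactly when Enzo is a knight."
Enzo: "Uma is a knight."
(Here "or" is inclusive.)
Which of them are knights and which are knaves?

Uma is a knight, and the claim "Enzo is a knave or I am a knight" is indeed true.
As a knight, Walt's statement "Uma is a knight" should be true; it is.
Sam is a knight; "at most 2 of us are knaves" is true, as required.
Kira is a knight; "Walt is a knight exactly when Enzo is a knight" is true, as required.
As a knight, Enzo's statement "Uma is a knight" should be true; it is.

Uma is a knight, Walt is a knight, Sam is a knight, Kira is a knight, and Enzo is a knight.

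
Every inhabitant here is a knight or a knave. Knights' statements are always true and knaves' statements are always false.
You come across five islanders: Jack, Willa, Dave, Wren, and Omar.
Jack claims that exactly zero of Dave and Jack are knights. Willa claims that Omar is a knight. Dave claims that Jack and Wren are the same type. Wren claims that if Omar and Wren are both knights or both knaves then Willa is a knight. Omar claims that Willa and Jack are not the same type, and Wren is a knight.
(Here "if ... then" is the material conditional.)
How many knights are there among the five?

1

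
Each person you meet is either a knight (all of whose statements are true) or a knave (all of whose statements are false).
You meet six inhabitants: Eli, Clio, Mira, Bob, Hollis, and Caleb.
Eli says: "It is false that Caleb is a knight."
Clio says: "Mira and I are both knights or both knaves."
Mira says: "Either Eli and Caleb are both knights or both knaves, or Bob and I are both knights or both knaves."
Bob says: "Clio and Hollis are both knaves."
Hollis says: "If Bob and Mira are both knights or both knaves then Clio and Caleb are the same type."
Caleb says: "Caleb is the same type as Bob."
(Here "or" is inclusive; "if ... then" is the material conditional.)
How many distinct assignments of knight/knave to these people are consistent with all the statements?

1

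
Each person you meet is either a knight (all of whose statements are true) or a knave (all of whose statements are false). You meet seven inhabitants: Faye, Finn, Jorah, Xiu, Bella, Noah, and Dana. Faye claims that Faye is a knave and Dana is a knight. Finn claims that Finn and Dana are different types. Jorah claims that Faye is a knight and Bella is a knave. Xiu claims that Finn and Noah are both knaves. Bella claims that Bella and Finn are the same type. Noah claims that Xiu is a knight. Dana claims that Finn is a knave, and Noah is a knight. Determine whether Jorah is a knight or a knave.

Consistent assignments: {Faye=knave, Finn=knight, Jorah=knave, Xiu=knave, Bella=knight, Noah=knave, Dana=knave}; {Faye=knave, Finn=knight, Jorah=knave, Xiu=knave, Bella=knave, Noah=knave, Dana=knave}
In every consistent assignment, Jorah is a knave.

Jorah is a knave.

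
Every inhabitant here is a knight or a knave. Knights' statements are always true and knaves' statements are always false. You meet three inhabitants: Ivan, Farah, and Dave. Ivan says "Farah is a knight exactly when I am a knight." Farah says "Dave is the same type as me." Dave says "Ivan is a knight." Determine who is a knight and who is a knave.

Ivan (knight): "Farah is a knight exactly when I am a knight" — true. ✓
Farah (knight): "Dave is the same type as me" — true. ✓
Dave is a knight; "Ivan is a knight" is true, as required.

Ivan is a knight, Farah is a knight, and Dave is a knight.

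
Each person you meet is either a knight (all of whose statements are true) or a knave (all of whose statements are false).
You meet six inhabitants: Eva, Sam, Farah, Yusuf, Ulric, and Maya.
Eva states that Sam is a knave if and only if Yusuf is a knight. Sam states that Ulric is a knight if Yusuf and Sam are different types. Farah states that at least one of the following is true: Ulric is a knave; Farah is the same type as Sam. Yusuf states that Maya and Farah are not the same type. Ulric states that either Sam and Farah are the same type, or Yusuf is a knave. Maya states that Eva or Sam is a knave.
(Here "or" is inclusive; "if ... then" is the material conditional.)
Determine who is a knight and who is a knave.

Eva (knight): "Sam is a knave if and only if Yusuf is a knight" — true. ✓
Sam is a knight, so "Ulric is a knight if Yusuf and Sam are different types" must be true — and it is.
As a knave, Farah's statement "at least one of the following is true: Ulric is a knave; Farah is the same type as Sam" should be False; it is.
Since Yusuf is a knave, "Maya and Farah are not the same type" needs to be False, which holds.
Ulric is a knight, so "either Sam and Farah are the same type, or Yusuf is a knave" must be true — and it is.
Maya is a knave; "Eva or Sam is a knave" is False, as required.

Eva is a knight, Sam is a knight, Farah is a knave, Yusuf is a knave, Ulric is a knight, and Maya is a knave.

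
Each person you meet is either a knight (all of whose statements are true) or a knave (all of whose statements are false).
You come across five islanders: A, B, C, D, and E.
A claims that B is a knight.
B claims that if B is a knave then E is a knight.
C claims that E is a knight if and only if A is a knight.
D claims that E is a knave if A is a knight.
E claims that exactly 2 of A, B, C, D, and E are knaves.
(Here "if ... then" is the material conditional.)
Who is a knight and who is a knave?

A is a knave, B is a knave, C is a knight, D is a knight, and E is a knave.

A is a knave; "B is a knight" is false, as required.
B is a knave, so "if B is a knave then E is a knight" must be false — and it is.
Since C is a knight, "E is a knight if and only if A is a knight" needs to be True, which holds.
D is a knight, so "E is a knave if A is a knight" must be True — and it is.
As a knave, E's statement "exactly 2 of A, B, C, D, and E are knaves" should be false; it is.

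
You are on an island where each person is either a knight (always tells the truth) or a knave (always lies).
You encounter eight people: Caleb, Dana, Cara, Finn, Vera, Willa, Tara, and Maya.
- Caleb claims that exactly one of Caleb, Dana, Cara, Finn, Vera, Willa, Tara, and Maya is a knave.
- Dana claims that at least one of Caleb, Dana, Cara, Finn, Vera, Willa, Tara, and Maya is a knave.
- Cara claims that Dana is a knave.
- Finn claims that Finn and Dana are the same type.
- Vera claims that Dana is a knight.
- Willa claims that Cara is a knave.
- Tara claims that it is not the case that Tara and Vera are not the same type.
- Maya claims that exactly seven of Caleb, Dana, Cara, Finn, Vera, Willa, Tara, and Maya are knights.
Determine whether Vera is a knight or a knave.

Vera is a knight.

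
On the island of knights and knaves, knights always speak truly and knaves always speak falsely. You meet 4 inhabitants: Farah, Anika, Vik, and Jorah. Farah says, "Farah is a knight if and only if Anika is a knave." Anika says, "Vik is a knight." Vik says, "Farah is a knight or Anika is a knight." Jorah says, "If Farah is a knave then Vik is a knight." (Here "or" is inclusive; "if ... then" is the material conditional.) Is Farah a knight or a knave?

Farah is a knave.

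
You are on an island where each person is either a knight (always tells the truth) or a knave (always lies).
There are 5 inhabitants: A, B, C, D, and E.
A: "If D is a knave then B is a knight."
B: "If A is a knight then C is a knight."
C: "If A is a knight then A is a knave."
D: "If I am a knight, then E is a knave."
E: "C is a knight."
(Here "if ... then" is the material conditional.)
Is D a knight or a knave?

Consistent assignments: {A=knight, B=knave, C=knave, D=knight, E=knave}
In every consistent assignment, D is a knight.

D is a knight.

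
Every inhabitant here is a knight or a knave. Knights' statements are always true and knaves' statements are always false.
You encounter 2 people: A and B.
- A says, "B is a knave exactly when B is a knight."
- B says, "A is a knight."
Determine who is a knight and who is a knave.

Suppose A is a knight. Then A's statement "B is a knave exactly when B is a knight" would have to be true. Checking the 2 ways to assign the others, none is consistent with every speaker.
(For instance, with B=knave, A's claim "B is a knave exactly when B is a knight" comes out false where it would need to be true.)
So A must be a knave, making "B is a knave exactly when B is a knight" false. Taking A=knave, B=knave, each remaining statement checks out:
  B (knave): "A is a knight" — false. ✓
This is the unique consistent assignment.

Knights: none. Knaves: A and B.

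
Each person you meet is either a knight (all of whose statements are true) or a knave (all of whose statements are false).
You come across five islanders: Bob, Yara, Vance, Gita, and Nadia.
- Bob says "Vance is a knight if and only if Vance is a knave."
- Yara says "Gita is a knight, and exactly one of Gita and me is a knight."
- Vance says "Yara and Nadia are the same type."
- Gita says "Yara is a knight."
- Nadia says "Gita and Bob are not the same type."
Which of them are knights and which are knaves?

Bob is a knave, and the claim "Vance is a knight if and only if Vance is a knave" is indeed false.
As a knave, Yara's statement "Gita is a knight, and exactly one of Gita and me is a knight" should be false; it is.
Since Vance is a knight, "Yara and Nadia are the same type" needs to be true, which holds.
Since Gita is a knave, "Yara is a knight" needs to be false, which holds.
Nadia is a knave, and the claim "Gita and Bob are not the same type" is indeed false.

Knights: Vance. Knaves: Bob, Yara, Gita, and Nadia.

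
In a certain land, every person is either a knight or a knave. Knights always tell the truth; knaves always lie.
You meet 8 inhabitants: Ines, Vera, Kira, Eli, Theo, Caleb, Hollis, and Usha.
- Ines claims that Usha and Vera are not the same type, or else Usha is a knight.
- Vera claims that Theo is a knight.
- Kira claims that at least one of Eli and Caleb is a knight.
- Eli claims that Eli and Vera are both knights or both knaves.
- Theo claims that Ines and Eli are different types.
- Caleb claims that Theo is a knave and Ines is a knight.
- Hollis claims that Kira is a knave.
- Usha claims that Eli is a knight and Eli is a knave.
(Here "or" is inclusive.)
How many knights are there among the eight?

4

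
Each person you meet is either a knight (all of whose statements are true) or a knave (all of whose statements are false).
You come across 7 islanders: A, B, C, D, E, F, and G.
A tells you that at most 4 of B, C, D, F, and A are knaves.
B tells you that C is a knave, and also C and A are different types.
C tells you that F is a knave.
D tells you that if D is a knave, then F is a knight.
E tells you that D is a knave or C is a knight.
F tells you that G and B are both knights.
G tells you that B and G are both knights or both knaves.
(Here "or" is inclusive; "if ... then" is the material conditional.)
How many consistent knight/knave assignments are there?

1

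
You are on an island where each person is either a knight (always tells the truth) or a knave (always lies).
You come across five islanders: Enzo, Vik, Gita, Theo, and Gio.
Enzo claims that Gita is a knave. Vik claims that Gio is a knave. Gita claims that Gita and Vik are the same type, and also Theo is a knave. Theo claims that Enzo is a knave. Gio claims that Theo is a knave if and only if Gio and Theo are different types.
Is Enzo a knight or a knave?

Consistent assignments: {Enzo=knight, Vik=knight, Gita=knave, Theo=knave, Gio=knave}
In every consistent assignment, Enzo is a knight.

Enzo is a knight.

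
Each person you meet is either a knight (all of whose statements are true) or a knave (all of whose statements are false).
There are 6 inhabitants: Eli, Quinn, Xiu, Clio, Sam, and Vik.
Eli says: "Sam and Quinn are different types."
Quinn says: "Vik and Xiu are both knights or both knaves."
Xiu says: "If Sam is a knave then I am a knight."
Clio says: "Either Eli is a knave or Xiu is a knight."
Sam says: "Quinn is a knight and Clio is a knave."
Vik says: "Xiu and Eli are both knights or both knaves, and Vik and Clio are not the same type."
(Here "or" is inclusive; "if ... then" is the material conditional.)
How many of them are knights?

2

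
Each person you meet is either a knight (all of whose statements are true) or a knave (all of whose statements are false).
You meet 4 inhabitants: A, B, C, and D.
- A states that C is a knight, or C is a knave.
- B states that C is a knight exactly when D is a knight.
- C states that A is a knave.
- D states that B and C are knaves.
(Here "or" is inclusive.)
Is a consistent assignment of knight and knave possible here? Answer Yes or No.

Yes

One consistent assignment: A=knight, B=knight, C=knave, D=knave.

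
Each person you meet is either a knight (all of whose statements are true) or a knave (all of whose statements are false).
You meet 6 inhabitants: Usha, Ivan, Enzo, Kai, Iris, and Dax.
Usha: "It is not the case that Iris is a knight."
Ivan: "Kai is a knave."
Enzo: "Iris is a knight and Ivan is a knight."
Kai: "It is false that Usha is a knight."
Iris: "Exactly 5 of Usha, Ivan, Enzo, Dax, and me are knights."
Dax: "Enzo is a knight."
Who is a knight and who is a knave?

Since Usha is a knight, "it is not the case that Iris is a knight" needs to be true, which holds.
Ivan (knight): "Kai is a knave" — true. ✓
Enzo (knave): "Iris is a knight and Ivan is a knight" — false. ✓
As a knave, Kai's statement "it is false that Usha is a knight" should be false; it is.
Since Iris is a knave, "exactly 5 of Usha, Ivan, Enzo, Dax, and me are knights" needs to be false, which holds.
Dax is a knave, and the claim "Enzo is a knight" is indeed false.

Knights: Usha and Ivan. Knaves: Enzo, Kai, Iris, and Dax.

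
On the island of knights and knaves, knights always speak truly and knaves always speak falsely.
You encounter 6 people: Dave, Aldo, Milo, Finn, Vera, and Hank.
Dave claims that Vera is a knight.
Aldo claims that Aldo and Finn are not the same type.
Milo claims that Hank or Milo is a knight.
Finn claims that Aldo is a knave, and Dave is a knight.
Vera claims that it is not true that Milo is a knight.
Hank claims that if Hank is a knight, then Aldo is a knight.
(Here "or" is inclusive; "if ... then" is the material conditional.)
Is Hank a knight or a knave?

Hank is a knight.

Consistent assignments: {Dave=knave, Aldo=knight, Milo=knight, Finn=knave, Vera=knave, Hank=knight}
In every consistent assignment, Hank is a knight.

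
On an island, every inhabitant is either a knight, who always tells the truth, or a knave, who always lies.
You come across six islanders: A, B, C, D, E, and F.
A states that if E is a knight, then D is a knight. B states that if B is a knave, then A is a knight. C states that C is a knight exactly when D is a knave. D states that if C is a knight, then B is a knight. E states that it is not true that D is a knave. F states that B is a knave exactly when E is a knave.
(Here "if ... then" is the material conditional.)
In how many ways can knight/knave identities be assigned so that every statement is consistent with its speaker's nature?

0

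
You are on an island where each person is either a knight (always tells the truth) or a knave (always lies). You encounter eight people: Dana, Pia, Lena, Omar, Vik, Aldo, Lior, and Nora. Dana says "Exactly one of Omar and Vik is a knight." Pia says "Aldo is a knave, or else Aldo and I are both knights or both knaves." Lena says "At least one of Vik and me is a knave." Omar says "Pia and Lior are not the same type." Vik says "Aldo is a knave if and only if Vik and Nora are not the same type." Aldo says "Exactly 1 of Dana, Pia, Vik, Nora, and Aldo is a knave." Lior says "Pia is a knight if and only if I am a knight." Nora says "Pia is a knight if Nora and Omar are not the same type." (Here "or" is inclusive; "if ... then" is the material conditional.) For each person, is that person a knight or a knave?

Dana is a knight, Pia is a knight, Lena is a knight, Omar is a knight, Vik is a knave, Aldo is a knight, Lior is a knave, and Nora is a knight.

Dana (knight): "exactly one of Omar and Vik is a knight" — True. ✓
Since Pia is a knight, "Aldo is a knave, or else Aldo and I are both knights or both knaves" needs to be True, which holds.
As a knight, Lena's statement "at least one of Vik and me is a knave" should be True; it is.
Omar is a knight, and the claim "Pia and Lior are not the same type" is indeed True.
Since Vik is a knave, "Aldo is a knave if and only if Vik and Nora are not the same type" needs to be false, which holds.
Aldo is a knight, so "exactly 1 of Dana, Pia, Vik, Nora, and Aldo is a knave" must be True — and it is.
Lior is a knave, so "Pia is a knight if and only if I am a knight" must be false — and it is.
Since Nora is a knight, "Pia is a knight if Nora and Omar are not the same type" needs to be True, which holds.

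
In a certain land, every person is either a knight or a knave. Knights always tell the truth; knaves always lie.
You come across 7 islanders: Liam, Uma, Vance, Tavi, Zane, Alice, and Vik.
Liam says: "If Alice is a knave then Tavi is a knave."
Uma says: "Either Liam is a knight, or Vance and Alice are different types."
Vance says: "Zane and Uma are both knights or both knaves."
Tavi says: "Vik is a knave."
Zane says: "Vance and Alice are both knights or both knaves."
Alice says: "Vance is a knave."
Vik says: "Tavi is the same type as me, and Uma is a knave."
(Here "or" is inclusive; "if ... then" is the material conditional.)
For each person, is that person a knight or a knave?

Knights: Liam, Uma, Tavi, and Alice. Knaves: Vance, Zane, and Vik.

Liam is a knight, so "if Alice is a knave then Tavi is a knave" must be True — and it is.
Uma is a knight; "either Liam is a knight, or Vance and Alice are different types" is True, as required.
Since Vance is a knave, "Zane and Uma are both knights or both knaves" needs to be False, which holds.
Since Tavi is a knight, "Vik is a knave" needs to be True, which holds.
Since Zane is a knave, "Vance and Alice are both knights or both knaves" needs to be False, which holds.
Alice is a knight, and the claim "Vance is a knave" is indeed True.
Vik is a knave; "Tavi is the same type as me, and Uma is a knave" is False, as required.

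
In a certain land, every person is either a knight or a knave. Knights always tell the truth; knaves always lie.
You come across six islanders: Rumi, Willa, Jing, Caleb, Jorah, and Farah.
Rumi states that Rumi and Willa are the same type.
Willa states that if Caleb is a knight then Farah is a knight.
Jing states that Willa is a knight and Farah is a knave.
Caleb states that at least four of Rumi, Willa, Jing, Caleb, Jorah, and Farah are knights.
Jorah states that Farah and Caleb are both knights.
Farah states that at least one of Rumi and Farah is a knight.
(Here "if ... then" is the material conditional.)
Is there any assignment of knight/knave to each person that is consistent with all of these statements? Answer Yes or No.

Yes

One consistent assignment: Rumi=knight, Willa=knight, Jing=knave, Caleb=knight, Jorah=knight, Farah=knight.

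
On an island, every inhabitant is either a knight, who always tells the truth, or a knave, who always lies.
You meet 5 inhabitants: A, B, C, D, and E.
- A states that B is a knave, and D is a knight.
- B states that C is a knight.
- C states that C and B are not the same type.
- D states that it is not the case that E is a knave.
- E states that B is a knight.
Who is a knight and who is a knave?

Suppose A is a knight. Then A's statement "B is a knave, and D is a knight" would have to be true. Checking the 16 ways to assign the others, none is consistent with every speaker.
(For instance, with B=knave, C=knave, D=knave, E=knave, A's claim "B is a knave, and D is a knight" comes out false where it would need to be true.)
So A must be a knave, making "B is a knave, and D is a knight" false. Taking A=knave, B=knave, C=knave, D=knave, E=knave, each remaining statement checks out:
  B (knave): "C is a knight" — false. ✓
  C (knave): "C and B are not the same type" — false. ✓
  D (knave): "it is not the case that E is a knave" — false. ✓
  E (knave): "B is a knight" — false. ✓
This is the unique consistent assignment.

A is a knave, B is a knave, C is a knave, D is a knave, and E is a knave.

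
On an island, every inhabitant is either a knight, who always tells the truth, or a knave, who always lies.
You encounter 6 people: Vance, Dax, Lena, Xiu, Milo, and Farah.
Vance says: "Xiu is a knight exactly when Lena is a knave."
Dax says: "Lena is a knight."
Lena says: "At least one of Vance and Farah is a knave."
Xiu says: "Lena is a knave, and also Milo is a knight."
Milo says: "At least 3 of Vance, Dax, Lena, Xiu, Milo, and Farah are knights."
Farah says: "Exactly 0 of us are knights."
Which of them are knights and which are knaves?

Vance is a knight, and the claim "Xiu is a knight exactly when Lena is a knave" is indeed true.
Dax is a knight, and the claim "Lena is a knight" is indeed true.
Since Lena is a knight, "at least one of Vance and Farah is a knave" needs to be true, which holds.
Xiu is a knave, so "Lena is a knave, and also Milo is a knight" must be False — and it is.
Milo (knight): "at least 3 of Vance, Dax, Lena, Xiu, Milo, and Farah are knights" — true. ✓
Farah is a knave, so "exactly 0 of us are knights" must be False — and it is.

Knights: Vance, Dax, Lena, and Milo. Knaves: Xiu and Farah.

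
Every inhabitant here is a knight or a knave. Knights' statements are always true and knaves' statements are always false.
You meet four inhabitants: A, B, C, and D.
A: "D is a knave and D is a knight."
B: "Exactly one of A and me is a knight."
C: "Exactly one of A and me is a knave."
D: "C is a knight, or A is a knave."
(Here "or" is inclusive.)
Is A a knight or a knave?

A is a knave.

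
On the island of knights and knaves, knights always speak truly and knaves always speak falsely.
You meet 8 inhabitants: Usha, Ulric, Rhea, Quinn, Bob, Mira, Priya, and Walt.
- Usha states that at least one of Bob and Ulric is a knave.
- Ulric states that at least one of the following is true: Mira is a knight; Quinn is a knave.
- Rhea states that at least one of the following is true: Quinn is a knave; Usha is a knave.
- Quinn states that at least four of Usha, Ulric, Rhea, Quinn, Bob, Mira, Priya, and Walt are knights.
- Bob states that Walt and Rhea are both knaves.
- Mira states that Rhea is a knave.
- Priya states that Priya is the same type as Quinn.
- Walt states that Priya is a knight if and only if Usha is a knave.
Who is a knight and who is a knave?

Usha is a knight, Ulric is a knight, Rhea is a knave, Quinn is a knight, Bob is a knave, Mira is a knight, Priya is a knave, and Walt is a knight.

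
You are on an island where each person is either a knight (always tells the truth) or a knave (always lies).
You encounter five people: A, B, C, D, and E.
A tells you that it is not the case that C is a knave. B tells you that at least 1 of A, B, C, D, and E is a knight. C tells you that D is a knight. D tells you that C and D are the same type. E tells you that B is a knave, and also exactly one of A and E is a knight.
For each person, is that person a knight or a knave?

Suppose A is a knave. Then A's statement "it is not the case that C is a knave" would have to be false. Checking the 16 ways to assign the others, none is consistent with every speaker.
(For instance, with B=knight, C=knight, D=knight, E=knave, A's claim "it is not the case that C is a knave" comes out true where it would need to be false.)
So A must be a knight, making "it is not the case that C is a knave" true. Taking A=knight, B=knight, C=knight, D=knight, E=knave, each remaining statement checks out:
  B (knight): "at least 1 of A, B, C, D, and E is a knight" — true. ✓
  C (knight): "D is a knight" — true. ✓
  D (knight): "C and D are the same type" — true. ✓
  E (knave): "B is a knave, and also exactly one of A and E is a knight" — false. ✓
This is the unique consistent assignment.

Knights: A, B, C, and D. Knaves: E.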